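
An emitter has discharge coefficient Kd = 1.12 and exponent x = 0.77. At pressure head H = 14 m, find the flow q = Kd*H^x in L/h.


q = Kd * H^x = 1.12 * 14^0.77 = 1.12 * 7.629895

8.5455 L/h


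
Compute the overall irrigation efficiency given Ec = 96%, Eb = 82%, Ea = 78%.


Ec = 0.96, Eb = 0.82, Ea = 0.78
E = 0.96 * 0.82 * 0.78 * 100 = 61.4016%

61.4016 %


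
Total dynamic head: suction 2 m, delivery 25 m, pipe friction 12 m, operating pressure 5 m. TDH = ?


TDH = Hs + Hd + hf + Hp = 2 + 25 + 12 + 5 = 44

44 m


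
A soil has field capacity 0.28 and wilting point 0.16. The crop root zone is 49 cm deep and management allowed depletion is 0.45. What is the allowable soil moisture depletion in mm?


SMD = (FC - PWP) * d * MAD * 10
SMD = (0.28 - 0.16) * 49 * 0.45 * 10
SMD = 0.1200 * 49 * 0.45 * 10

26.4600 mm


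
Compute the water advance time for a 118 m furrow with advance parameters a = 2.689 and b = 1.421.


t = (L/a)^(1/b)
t = (118/2.689)^(1/1.421)
t = 43.882484^(1/1.421)

14.3130 min


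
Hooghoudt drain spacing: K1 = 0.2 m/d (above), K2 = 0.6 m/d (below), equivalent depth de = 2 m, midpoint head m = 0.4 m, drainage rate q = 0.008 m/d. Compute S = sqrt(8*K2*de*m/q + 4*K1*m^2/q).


S^2 = 8*K2*de*m/q + 4*K1*m^2/q
S^2 = 8*0.6*2*0.4/0.008 + 4*0.2*0.4^2/0.008
S = sqrt(496.0000)

22.2711 m


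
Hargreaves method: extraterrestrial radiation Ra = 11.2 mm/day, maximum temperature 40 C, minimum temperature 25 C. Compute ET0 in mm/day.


Tmean = (Tmax + Tmin)/2 = (40 + 25)/2 = 32.5
ET0 = 0.0023 * 11.2 * (32.5 + 17.8) * sqrt(40 - 25)
ET0 = 0.0023 * 11.2 * 50.3 * 3.872983

5.0183 mm/day


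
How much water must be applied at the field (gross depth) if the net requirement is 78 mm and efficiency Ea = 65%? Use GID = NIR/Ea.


Ea = 65% = 0.65
GID = NIR / Ea = 78 / 0.65 = 120.0000 mm

120.0000 mm


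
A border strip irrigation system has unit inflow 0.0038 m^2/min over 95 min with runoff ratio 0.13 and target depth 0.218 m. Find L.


L = q*t/((1+r)*Z)
L = 0.0038*95/((1+0.13)*0.218)
L = 0.361/0.24634

1.4655 m


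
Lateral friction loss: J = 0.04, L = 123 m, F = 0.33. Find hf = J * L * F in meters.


hf = J * L * F = 0.04 * 123 * 0.33 = 1.6236 m

1.6236 m


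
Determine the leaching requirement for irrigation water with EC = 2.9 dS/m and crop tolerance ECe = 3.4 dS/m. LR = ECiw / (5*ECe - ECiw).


LR = ECiw / (5*ECe - ECiw)
LR = 2.9 / (5*3.4 - 2.9)
LR = 2.9 / 14.1000

0.2057


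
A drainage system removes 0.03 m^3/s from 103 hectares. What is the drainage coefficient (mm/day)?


DC = Q * 86400 / (A * 10000) * 1000
DC = 0.03 * 86400 / (103 * 10000) * 1000
DC = 2592000.0000 / 1030000

2.5165 mm/day


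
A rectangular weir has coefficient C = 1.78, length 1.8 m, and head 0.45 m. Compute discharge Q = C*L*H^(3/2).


Q = C * L * H^(3/2) = 1.78 * 1.8 * 0.45^1.5 = 1.78 * 1.8 * 0.301869

0.9672 m^3/s


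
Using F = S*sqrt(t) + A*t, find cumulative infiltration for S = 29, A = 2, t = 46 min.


F = S*sqrt(t) + A*t
F = 29*sqrt(46) + 2*46
F = 29*6.782330 + 92

288.6876 mm


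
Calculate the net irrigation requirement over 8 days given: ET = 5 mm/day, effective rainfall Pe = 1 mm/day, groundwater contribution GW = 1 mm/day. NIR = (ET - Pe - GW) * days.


Daily deficit = ET - Pe - GW = 5 - 1 - 1 = 3 mm/day
NIR = 3 * 8 = 24 mm

24.0000 mm


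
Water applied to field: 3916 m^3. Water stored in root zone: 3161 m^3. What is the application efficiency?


Ea = V_root / V_field * 100 = 3161 / 3916 * 100 = 80.7201%

80.7201 %


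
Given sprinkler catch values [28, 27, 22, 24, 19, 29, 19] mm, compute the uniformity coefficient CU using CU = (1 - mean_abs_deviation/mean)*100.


mean = 24.000000 mm
MAD = 3.428571 mm
CU = (1 - 3.428571/24.000000)*100

85.7143 %


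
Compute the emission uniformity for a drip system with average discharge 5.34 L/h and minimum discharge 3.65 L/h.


EU = (q_min/q_avg)*100 = (3.65/5.34)*100 = 68.3521%

68.3521 %


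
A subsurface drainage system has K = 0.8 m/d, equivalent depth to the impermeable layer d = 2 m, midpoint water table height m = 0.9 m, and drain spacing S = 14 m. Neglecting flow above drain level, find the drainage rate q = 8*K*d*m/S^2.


q = 8*K*d*m/S^2
q = 8*0.8*2*0.9/14^2
q = 11.5200 / 196

0.0588 m/d


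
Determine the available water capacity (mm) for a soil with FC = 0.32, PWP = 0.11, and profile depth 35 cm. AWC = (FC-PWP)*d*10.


AWC = (FC - PWP) * d * 10
AWC = (0.32 - 0.11) * 35 * 10
AWC = 0.2100 * 35 * 10

73.5000 mm


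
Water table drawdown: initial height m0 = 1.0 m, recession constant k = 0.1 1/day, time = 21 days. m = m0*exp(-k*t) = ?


m = m0 * exp(-k*t)
m = 1.0 * exp(-0.1 * 21)
m = 1.0 * exp(-2.1000)

0.1225 m


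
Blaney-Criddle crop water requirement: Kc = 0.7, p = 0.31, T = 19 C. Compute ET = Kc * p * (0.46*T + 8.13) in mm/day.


ET = Kc * p * (0.46*T + 8.13)
ET = 0.7 * 0.31 * (0.46*19 + 8.13)
ET = 0.7 * 0.31 * 16.8700

3.6608 mm/day


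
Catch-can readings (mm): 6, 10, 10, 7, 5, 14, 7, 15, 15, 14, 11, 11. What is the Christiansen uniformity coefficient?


mean = 10.416667 mm
MAD = 2.916667 mm
CU = (1 - 2.916667/10.416667)*100

72.0000 %


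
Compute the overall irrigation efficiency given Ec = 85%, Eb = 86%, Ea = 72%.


Ec = 0.85, Eb = 0.86, Ea = 0.72
E = 0.85 * 0.86 * 0.72 * 100 = 52.6320%

52.6320 %


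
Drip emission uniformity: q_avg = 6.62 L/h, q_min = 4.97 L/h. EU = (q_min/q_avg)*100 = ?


EU = (q_min/q_avg)*100 = (4.97/6.62)*100 = 75.0755%

75.0755 %


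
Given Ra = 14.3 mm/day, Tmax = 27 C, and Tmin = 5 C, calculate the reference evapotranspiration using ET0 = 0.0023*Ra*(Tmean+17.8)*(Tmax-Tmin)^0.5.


Tmean = (Tmax + Tmin)/2 = (27 + 5)/2 = 16.0
ET0 = 0.0023 * 14.3 * (16.0 + 17.8) * sqrt(27 - 5)
ET0 = 0.0023 * 14.3 * 33.8 * 4.690416

5.2143 mm/day


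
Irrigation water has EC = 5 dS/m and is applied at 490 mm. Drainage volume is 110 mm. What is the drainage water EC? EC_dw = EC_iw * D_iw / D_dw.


EC_dw = EC_iw * D_iw / D_dw
EC_dw = 5 * 490 / 110
EC_dw = 2450 / 110

22.2727 dS/m


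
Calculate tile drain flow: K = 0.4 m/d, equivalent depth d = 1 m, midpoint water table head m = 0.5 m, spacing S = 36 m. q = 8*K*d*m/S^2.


q = 8*K*d*m/S^2
q = 8*0.4*1*0.5/36^2
q = 1.6000 / 1296

0.0012 m/d


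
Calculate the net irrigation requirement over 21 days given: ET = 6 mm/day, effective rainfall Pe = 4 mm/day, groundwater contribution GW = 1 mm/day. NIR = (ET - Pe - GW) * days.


Daily deficit = ET - Pe - GW = 6 - 4 - 1 = 1 mm/day
NIR = 1 * 21 = 21 mm

21.0000 mm


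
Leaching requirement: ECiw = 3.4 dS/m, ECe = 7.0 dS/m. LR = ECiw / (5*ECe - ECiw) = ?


LR = ECiw / (5*ECe - ECiw)
LR = 3.4 / (5*7.0 - 3.4)
LR = 3.4 / 31.6000

0.1076


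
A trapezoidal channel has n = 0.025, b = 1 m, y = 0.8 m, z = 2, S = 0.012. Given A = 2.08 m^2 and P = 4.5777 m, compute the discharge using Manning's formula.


R = A/P = 2.08/4.5777 = 0.454377
Q = (1/0.025) * 2.08 * 0.454377^(2/3) * 0.012^0.5

5.3867 m^3/s


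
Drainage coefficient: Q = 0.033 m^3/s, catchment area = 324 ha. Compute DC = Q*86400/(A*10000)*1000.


DC = Q * 86400 / (A * 10000) * 1000
DC = 0.033 * 86400 / (324 * 10000) * 1000
DC = 2851200.0000 / 3240000

0.8800 mm/day


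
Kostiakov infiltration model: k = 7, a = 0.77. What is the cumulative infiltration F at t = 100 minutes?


F = k * t^a = 7 * 100^0.77
F = 7 * 34.673685

242.7158 mm


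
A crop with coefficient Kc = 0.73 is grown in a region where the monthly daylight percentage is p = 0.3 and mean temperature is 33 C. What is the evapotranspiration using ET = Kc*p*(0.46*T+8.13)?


ET = Kc * p * (0.46*T + 8.13)
ET = 0.73 * 0.3 * (0.46*33 + 8.13)
ET = 0.73 * 0.3 * 23.3100

5.1049 mm/day


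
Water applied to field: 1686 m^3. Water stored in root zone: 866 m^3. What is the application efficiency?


Ea = V_root / V_field * 100 = 866 / 1686 * 100 = 51.3642%

51.3642 %


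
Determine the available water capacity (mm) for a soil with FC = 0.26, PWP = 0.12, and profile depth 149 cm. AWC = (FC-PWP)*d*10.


AWC = (FC - PWP) * d * 10
AWC = (0.26 - 0.12) * 149 * 10
AWC = 0.1400 * 149 * 10

208.6000 mm


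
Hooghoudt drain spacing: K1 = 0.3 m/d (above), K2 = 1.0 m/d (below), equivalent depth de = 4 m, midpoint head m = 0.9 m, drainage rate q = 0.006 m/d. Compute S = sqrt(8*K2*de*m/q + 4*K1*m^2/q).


S^2 = 8*K2*de*m/q + 4*K1*m^2/q
S^2 = 8*1.0*4*0.9/0.006 + 4*0.3*0.9^2/0.006
S = sqrt(4962.0000)

70.4415 m


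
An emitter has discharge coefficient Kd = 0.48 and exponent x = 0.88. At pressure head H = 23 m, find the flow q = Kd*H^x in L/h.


q = Kd * H^x = 0.48 * 23^0.88 = 0.48 * 15.787759

7.5781 L/h


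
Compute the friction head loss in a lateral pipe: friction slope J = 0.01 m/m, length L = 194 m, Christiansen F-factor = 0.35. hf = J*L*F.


hf = J * L * F = 0.01 * 194 * 0.35 = 0.6790 m

0.6790 m


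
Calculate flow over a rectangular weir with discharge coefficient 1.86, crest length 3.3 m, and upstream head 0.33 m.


Q = C * L * H^(3/2) = 1.86 * 3.3 * 0.33^1.5 = 1.86 * 3.3 * 0.189571

1.1636 m^3/s


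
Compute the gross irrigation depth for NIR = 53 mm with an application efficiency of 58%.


Ea = 58% = 0.58
GID = NIR / Ea = 53 / 0.58 = 91.3793 mm

91.3793 mm


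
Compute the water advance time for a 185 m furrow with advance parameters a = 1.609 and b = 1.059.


t = (L/a)^(1/b)
t = (185/1.609)^(1/1.059)
t = 114.978247^(1/1.059)

88.2699 min


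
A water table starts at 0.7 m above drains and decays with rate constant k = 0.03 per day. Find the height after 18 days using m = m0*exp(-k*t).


m = m0 * exp(-k*t)
m = 0.7 * exp(-0.03 * 18)
m = 0.7 * exp(-0.5400)

0.4079 m


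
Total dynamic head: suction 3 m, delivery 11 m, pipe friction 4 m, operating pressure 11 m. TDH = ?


TDH = Hs + Hd + hf + Hp = 3 + 11 + 4 + 11 = 29

29 m


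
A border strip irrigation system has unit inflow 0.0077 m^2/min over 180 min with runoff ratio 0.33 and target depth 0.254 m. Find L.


L = q*t/((1+r)*Z)
L = 0.0077*180/((1+0.33)*0.254)
L = 1.386/0.33782

4.1028 m


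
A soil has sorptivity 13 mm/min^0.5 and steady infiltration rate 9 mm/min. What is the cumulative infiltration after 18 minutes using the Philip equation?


F = S*sqrt(t) + A*t
F = 13*sqrt(18) + 9*18
F = 13*4.242641 + 162

217.1543 mm


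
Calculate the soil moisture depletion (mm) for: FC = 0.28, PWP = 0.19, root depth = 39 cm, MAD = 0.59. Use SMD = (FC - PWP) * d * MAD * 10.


SMD = (FC - PWP) * d * MAD * 10
SMD = (0.28 - 0.19) * 39 * 0.59 * 10
SMD = 0.0900 * 39 * 0.59 * 10

20.7090 mm


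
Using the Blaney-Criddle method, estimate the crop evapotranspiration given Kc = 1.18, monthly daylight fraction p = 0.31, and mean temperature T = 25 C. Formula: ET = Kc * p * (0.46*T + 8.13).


ET = Kc * p * (0.46*T + 8.13)
ET = 1.18 * 0.31 * (0.46*25 + 8.13)
ET = 1.18 * 0.31 * 19.6300

7.1807 mm/day


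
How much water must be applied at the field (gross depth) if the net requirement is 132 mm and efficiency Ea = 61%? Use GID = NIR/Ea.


Ea = 61% = 0.61
GID = NIR / Ea = 132 / 0.61 = 216.3934 mm

216.3934 mm


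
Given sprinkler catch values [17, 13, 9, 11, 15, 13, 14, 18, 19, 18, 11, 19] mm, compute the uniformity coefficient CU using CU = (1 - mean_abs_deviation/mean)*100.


mean = 14.750000 mm
MAD = 2.916667 mm
CU = (1 - 2.916667/14.750000)*100

80.2260 %


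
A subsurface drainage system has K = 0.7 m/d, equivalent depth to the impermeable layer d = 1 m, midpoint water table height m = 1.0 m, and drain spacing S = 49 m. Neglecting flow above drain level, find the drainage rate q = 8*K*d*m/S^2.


q = 8*K*d*m/S^2
q = 8*0.7*1*1.0/49^2
q = 5.6000 / 2401

0.0023 m/d


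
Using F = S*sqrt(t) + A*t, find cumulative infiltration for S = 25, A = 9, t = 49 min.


F = S*sqrt(t) + A*t
F = 25*sqrt(49) + 9*49
F = 25*7.000000 + 441

616.0000 mm


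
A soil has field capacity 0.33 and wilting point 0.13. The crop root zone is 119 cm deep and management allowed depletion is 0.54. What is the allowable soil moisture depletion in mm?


SMD = (FC - PWP) * d * MAD * 10
SMD = (0.33 - 0.13) * 119 * 0.54 * 10
SMD = 0.2000 * 119 * 0.54 * 10

128.5200 mm


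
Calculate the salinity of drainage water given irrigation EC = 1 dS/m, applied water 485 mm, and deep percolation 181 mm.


EC_dw = EC_iw * D_iw / D_dw
EC_dw = 1 * 485 / 181
EC_dw = 485 / 181

2.6796 dS/m


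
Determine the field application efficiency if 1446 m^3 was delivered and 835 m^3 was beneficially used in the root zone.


Ea = V_root / V_field * 100 = 835 / 1446 * 100 = 57.7455%

57.7455 %


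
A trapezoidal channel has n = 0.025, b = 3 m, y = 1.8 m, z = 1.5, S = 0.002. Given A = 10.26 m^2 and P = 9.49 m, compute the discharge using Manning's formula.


R = A/P = 10.26/9.49 = 1.081138
Q = (1/0.025) * 10.26 * 1.081138^(2/3) * 0.002^0.5

19.3335 m^3/s


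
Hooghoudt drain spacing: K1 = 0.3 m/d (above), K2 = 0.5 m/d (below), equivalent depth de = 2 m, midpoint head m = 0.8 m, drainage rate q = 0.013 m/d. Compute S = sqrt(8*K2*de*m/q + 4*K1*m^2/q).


S^2 = 8*K2*de*m/q + 4*K1*m^2/q
S^2 = 8*0.5*2*0.8/0.013 + 4*0.3*0.8^2/0.013
S = sqrt(551.3846)

23.4816 m


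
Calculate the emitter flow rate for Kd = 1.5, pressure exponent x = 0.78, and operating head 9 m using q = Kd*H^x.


q = Kd * H^x = 1.5 * 9^0.78 = 1.5 * 5.550207

8.3253 L/h


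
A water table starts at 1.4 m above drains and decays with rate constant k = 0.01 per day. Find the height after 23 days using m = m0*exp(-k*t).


m = m0 * exp(-k*t)
m = 1.4 * exp(-0.01 * 23)
m = 1.4 * exp(-0.2300)

1.1123 m


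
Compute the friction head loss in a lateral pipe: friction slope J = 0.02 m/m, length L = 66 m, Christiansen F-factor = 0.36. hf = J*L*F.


hf = J * L * F = 0.02 * 66 * 0.36 = 0.4752 m

0.4752 m


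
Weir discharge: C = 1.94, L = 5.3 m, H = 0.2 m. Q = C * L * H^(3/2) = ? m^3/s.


Q = C * L * H^(3/2) = 1.94 * 5.3 * 0.2^1.5 = 1.94 * 5.3 * 0.089443

0.9197 m^3/s


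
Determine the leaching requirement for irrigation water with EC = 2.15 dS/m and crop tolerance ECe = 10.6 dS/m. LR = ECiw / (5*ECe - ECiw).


LR = ECiw / (5*ECe - ECiw)
LR = 2.15 / (5*10.6 - 2.15)
LR = 2.15 / 50.8500

0.0423


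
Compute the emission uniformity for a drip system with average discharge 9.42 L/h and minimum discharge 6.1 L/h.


EU = (q_min/q_avg)*100 = (6.1/9.42)*100 = 64.7558%

64.7558 %


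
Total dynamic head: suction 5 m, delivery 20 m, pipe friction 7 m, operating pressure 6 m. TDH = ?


TDH = Hs + Hd + hf + Hp = 5 + 20 + 7 + 6 = 38

38 m


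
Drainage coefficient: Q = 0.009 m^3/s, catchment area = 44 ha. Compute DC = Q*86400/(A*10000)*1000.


DC = Q * 86400 / (A * 10000) * 1000
DC = 0.009 * 86400 / (44 * 10000) * 1000
DC = 777600.0000 / 440000

1.7673 mm/day


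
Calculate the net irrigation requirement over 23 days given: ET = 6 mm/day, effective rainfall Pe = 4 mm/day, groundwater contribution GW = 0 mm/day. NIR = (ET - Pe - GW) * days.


Daily deficit = ET - Pe - GW = 6 - 4 - 0 = 2 mm/day
NIR = 2 * 23 = 46 mm

46.0000 mm


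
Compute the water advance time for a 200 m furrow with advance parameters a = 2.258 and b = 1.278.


t = (L/a)^(1/b)
t = (200/2.258)^(1/1.278)
t = 88.573959^(1/1.278)

33.3975 min


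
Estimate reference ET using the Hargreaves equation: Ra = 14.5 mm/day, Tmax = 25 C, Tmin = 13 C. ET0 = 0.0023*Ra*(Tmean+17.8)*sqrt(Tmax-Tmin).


Tmean = (Tmax + Tmin)/2 = (25 + 13)/2 = 19.0
ET0 = 0.0023 * 14.5 * (19.0 + 17.8) * sqrt(25 - 13)
ET0 = 0.0023 * 14.5 * 36.8 * 3.464102

4.2514 mm/day


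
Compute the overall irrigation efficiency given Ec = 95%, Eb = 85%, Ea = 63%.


Ec = 0.95, Eb = 0.85, Ea = 0.63
E = 0.95 * 0.85 * 0.63 * 100 = 50.8725%

50.8725 %


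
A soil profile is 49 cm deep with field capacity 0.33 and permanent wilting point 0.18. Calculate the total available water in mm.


AWC = (FC - PWP) * d * 10
AWC = (0.33 - 0.18) * 49 * 10
AWC = 0.1500 * 49 * 10

73.5000 mm


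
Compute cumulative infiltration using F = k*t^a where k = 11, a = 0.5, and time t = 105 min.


F = k * t^a = 11 * 105^0.5
F = 11 * 10.246951

112.7165 mm


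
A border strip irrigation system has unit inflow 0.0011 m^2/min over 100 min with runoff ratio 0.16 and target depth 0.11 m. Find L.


L = q*t/((1+r)*Z)
L = 0.0011*100/((1+0.16)*0.11)
L = 0.11/0.1276

0.8621 m


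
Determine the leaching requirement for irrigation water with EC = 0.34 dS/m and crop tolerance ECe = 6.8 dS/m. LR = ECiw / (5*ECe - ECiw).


LR = ECiw / (5*ECe - ECiw)
LR = 0.34 / (5*6.8 - 0.34)
LR = 0.34 / 33.6600

0.0101


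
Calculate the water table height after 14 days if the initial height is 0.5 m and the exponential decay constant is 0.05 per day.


m = m0 * exp(-k*t)
m = 0.5 * exp(-0.05 * 14)
m = 0.5 * exp(-0.7000)

0.2483 m


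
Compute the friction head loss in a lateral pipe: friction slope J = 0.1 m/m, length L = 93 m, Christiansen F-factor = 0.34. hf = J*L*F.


hf = J * L * F = 0.1 * 93 * 0.34 = 3.1620 m

3.1620 m


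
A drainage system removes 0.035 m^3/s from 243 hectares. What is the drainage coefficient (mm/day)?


DC = Q * 86400 / (A * 10000) * 1000
DC = 0.035 * 86400 / (243 * 10000) * 1000
DC = 3024000.0000 / 2430000

1.2444 mm/day


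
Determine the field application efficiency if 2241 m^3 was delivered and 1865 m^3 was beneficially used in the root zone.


Ea = V_root / V_field * 100 = 1865 / 2241 * 100 = 83.2218%

83.2218 %


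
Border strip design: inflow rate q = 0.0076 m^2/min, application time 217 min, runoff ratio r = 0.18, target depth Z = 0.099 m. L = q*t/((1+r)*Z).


L = q*t/((1+r)*Z)
L = 0.0076*217/((1+0.18)*0.099)
L = 1.6492/0.11682

14.1174 m


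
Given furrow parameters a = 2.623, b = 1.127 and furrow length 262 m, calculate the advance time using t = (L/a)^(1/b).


t = (L/a)^(1/b)
t = (262/2.623)^(1/1.127)
t = 99.885627^(1/1.127)

59.4541 min


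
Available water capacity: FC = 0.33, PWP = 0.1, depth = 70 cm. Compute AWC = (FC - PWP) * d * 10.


AWC = (FC - PWP) * d * 10
AWC = (0.33 - 0.1) * 70 * 10
AWC = 0.2300 * 70 * 10

161.0000 mm


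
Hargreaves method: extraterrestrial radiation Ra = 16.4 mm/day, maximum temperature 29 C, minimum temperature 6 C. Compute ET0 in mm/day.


Tmean = (Tmax + Tmin)/2 = (29 + 6)/2 = 17.5
ET0 = 0.0023 * 16.4 * (17.5 + 17.8) * sqrt(29 - 6)
ET0 = 0.0023 * 16.4 * 35.3 * 4.795832

6.3857 mm/day


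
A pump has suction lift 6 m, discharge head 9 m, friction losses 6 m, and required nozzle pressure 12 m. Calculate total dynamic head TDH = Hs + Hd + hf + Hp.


TDH = Hs + Hd + hf + Hp = 6 + 9 + 6 + 12 = 33

33 m


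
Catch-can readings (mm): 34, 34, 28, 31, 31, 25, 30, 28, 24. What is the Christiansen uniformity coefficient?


mean = 29.444444 mm
MAD = 2.839506 mm
CU = (1 - 2.839506/29.444444)*100

90.3564 %


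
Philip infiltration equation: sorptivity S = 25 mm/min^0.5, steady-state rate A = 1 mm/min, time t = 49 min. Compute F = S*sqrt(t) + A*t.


F = S*sqrt(t) + A*t
F = 25*sqrt(49) + 1*49
F = 25*7.000000 + 49

224.0000 mm


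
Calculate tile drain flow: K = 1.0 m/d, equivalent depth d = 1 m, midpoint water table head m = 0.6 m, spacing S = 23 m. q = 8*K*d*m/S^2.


q = 8*K*d*m/S^2
q = 8*1.0*1*0.6/23^2
q = 4.8000 / 529

0.0091 m/d


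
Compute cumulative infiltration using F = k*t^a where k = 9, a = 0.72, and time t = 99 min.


F = k * t^a = 9 * 99^0.72
F = 9 * 27.343704

246.0933 mm


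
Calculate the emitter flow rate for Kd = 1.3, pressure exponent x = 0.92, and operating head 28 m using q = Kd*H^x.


q = Kd * H^x = 1.3 * 28^0.92 = 1.3 * 21.447930

27.8823 L/h


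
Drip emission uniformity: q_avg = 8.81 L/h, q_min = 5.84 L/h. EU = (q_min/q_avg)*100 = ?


EU = (q_min/q_avg)*100 = (5.84/8.81)*100 = 66.2883%

66.2883 %


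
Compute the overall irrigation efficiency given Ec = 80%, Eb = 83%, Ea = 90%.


Ec = 0.8, Eb = 0.83, Ea = 0.9
E = 0.8 * 0.83 * 0.9 * 100 = 59.7600%

59.7600 %


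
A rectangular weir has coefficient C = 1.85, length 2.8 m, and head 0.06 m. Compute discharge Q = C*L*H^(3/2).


Q = C * L * H^(3/2) = 1.85 * 2.8 * 0.06^1.5 = 1.85 * 2.8 * 0.014697

0.0761 m^3/s


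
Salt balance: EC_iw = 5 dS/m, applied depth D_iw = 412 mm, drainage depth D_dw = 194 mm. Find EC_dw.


EC_dw = EC_iw * D_iw / D_dw
EC_dw = 5 * 412 / 194
EC_dw = 2060 / 194

10.6186 dS/m


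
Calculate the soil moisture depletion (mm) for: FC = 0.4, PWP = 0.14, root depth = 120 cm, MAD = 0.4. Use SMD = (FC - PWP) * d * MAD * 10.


SMD = (FC - PWP) * d * MAD * 10
SMD = (0.4 - 0.14) * 120 * 0.4 * 10
SMD = 0.2600 * 120 * 0.4 * 10

124.8000 mm


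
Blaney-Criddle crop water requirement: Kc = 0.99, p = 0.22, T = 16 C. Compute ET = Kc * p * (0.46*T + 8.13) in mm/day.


ET = Kc * p * (0.46*T + 8.13)
ET = 0.99 * 0.22 * (0.46*16 + 8.13)
ET = 0.99 * 0.22 * 15.4900

3.3737 mm/day


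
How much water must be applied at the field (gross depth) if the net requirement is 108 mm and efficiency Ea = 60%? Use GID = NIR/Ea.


Ea = 60% = 0.6
GID = NIR / Ea = 108 / 0.6 = 180.0000 mm

180.0000 mm


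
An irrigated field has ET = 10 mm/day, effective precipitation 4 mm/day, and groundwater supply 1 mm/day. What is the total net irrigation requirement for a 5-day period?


Daily deficit = ET - Pe - GW = 10 - 4 - 1 = 5 mm/day
NIR = 5 * 5 = 25 mm

25.0000 mm


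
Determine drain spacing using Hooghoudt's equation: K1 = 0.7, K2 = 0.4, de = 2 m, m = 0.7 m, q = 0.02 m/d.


S^2 = 8*K2*de*m/q + 4*K1*m^2/q
S^2 = 8*0.4*2*0.7/0.02 + 4*0.7*0.7^2/0.02
S = sqrt(292.6000)

17.1056 m


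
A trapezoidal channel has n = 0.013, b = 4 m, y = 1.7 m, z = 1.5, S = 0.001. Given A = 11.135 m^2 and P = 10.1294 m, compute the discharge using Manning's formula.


R = A/P = 11.135/10.1294 = 1.099275
Q = (1/0.013) * 11.135 * 1.099275^(2/3) * 0.001^0.5

28.8504 m^3/s


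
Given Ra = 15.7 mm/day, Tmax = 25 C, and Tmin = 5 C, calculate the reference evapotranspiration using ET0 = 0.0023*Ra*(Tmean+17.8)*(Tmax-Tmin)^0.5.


Tmean = (Tmax + Tmin)/2 = (25 + 5)/2 = 15.0
ET0 = 0.0023 * 15.7 * (15.0 + 17.8) * sqrt(25 - 5)
ET0 = 0.0023 * 15.7 * 32.8 * 4.472136

5.2968 mm/day


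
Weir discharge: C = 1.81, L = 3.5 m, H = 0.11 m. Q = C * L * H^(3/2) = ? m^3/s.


Q = C * L * H^(3/2) = 1.81 * 3.5 * 0.11^1.5 = 1.81 * 3.5 * 0.036483

0.2311 m^3/s


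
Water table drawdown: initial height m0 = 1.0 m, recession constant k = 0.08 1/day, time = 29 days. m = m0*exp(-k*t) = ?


m = m0 * exp(-k*t)
m = 1.0 * exp(-0.08 * 29)
m = 1.0 * exp(-2.3200)

0.0983 m


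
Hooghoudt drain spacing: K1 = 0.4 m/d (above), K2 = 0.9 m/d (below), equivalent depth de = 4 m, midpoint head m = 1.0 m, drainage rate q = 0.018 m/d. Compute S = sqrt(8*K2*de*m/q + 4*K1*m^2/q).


S^2 = 8*K2*de*m/q + 4*K1*m^2/q
S^2 = 8*0.9*4*1.0/0.018 + 4*0.4*1.0^2/0.018
S = sqrt(1688.8889)

41.0961 m


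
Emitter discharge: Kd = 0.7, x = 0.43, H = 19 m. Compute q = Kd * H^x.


q = Kd * H^x = 0.7 * 19^0.43 = 0.7 * 3.547023

2.4829 L/h


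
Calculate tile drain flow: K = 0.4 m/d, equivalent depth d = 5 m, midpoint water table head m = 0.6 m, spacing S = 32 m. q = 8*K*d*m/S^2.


q = 8*K*d*m/S^2
q = 8*0.4*5*0.6/32^2
q = 9.6000 / 1024

0.0094 m/d


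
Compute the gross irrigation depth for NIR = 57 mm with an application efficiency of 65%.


Ea = 65% = 0.65
GID = NIR / Ea = 57 / 0.65 = 87.6923 mm

87.6923 mm


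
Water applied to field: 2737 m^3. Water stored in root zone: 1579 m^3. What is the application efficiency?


Ea = V_root / V_field * 100 = 1579 / 2737 * 100 = 57.6909%

57.6909 %


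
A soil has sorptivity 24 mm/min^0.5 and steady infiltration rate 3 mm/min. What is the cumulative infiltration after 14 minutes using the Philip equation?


F = S*sqrt(t) + A*t
F = 24*sqrt(14) + 3*14
F = 24*3.741657 + 42

131.7998 mm


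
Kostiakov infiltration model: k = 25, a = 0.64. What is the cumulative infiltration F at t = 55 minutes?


F = k * t^a = 25 * 55^0.64
F = 25 * 12.996671

324.9168 mm


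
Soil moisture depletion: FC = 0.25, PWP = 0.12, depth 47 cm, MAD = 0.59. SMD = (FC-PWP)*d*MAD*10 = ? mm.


SMD = (FC - PWP) * d * MAD * 10
SMD = (0.25 - 0.12) * 47 * 0.59 * 10
SMD = 0.1300 * 47 * 0.59 * 10

36.0490 mm


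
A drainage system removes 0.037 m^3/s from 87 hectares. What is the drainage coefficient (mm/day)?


DC = Q * 86400 / (A * 10000) * 1000
DC = 0.037 * 86400 / (87 * 10000) * 1000
DC = 3196800.0000 / 870000

3.6745 mm/day


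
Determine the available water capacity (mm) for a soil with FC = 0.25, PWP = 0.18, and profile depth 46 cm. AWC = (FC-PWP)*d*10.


AWC = (FC - PWP) * d * 10
AWC = (0.25 - 0.18) * 46 * 10
AWC = 0.0700 * 46 * 10

32.2000 mm


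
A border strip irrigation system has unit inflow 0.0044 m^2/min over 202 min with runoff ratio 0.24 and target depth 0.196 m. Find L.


L = q*t/((1+r)*Z)
L = 0.0044*202/((1+0.24)*0.196)
L = 0.8888/0.24304

3.6570 m


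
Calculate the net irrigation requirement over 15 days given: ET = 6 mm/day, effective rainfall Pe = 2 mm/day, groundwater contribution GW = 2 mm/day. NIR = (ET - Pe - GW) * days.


Daily deficit = ET - Pe - GW = 6 - 2 - 2 = 2 mm/day
NIR = 2 * 15 = 30 mm

30.0000 mm


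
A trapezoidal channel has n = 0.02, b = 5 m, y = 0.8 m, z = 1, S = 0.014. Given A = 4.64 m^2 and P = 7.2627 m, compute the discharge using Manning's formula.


R = A/P = 4.64/7.2627 = 0.638881
Q = (1/0.02) * 4.64 * 0.638881^(2/3) * 0.014^0.5

20.3625 m^3/s


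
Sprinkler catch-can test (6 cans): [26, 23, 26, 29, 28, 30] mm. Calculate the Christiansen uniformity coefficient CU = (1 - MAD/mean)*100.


mean = 27.000000 mm
MAD = 2.000000 mm
CU = (1 - 2.000000/27.000000)*100

92.5926 %


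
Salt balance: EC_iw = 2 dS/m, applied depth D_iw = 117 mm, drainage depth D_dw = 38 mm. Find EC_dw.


EC_dw = EC_iw * D_iw / D_dw
EC_dw = 2 * 117 / 38
EC_dw = 234 / 38

6.1579 dS/m


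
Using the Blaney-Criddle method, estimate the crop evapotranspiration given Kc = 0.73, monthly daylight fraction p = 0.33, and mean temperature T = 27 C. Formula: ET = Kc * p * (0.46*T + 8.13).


ET = Kc * p * (0.46*T + 8.13)
ET = 0.73 * 0.33 * (0.46*27 + 8.13)
ET = 0.73 * 0.33 * 20.5500

4.9505 mm/day


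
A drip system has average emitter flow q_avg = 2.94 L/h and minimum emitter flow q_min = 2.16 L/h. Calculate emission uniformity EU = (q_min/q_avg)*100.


EU = (q_min/q_avg)*100 = (2.16/2.94)*100 = 73.4694%

73.4694 %


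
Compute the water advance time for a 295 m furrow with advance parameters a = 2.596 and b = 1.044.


t = (L/a)^(1/b)
t = (295/2.596)^(1/1.044)
t = 113.636364^(1/1.044)

93.0864 min


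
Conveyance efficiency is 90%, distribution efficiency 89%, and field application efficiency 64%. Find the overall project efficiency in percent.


Ec = 0.9, Eb = 0.89, Ea = 0.64
E = 0.9 * 0.89 * 0.64 * 100 = 51.2640%

51.2640 %


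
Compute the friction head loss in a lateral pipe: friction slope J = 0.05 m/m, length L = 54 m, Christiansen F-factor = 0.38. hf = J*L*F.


hf = J * L * F = 0.05 * 54 * 0.38 = 1.0260 m

1.0260 m


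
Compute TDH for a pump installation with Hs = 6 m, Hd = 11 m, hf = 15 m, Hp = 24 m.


TDH = Hs + Hd + hf + Hp = 6 + 11 + 15 + 24 = 56

56 m


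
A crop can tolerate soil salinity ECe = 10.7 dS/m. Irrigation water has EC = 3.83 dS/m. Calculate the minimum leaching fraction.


LR = ECiw / (5*ECe - ECiw)
LR = 3.83 / (5*10.7 - 3.83)
LR = 3.83 / 49.6700

0.0771


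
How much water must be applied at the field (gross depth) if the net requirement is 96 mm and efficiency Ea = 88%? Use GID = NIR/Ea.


Ea = 88% = 0.88
GID = NIR / Ea = 96 / 0.88 = 109.0909 mm

109.0909 mm


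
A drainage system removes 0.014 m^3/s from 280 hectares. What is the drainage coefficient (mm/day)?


DC = Q * 86400 / (A * 10000) * 1000
DC = 0.014 * 86400 / (280 * 10000) * 1000
DC = 1209600.0000 / 2800000

0.4320 mm/day


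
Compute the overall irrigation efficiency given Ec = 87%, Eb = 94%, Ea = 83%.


Ec = 0.87, Eb = 0.94, Ea = 0.83
E = 0.87 * 0.94 * 0.83 * 100 = 67.8774%

67.8774 %


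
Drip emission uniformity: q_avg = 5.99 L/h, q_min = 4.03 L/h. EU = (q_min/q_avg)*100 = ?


EU = (q_min/q_avg)*100 = (4.03/5.99)*100 = 67.2788%

67.2788 %


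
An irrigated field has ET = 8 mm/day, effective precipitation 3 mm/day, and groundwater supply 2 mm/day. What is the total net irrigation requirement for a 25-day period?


Daily deficit = ET - Pe - GW = 8 - 3 - 2 = 3 mm/day
NIR = 3 * 25 = 75 mm

75.0000 mm


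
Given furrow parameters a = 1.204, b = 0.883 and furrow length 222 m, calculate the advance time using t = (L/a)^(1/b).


t = (L/a)^(1/b)
t = (222/1.204)^(1/0.883)
t = 184.385382^(1/0.883)

368.0795 min


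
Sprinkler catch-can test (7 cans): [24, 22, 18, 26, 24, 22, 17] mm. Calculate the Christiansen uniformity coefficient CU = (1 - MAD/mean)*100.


mean = 21.857143 mm
MAD = 2.489796 mm
CU = (1 - 2.489796/21.857143)*100

88.6088 %


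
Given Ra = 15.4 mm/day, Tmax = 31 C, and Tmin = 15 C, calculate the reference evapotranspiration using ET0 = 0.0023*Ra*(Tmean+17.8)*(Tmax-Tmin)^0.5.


Tmean = (Tmax + Tmin)/2 = (31 + 15)/2 = 23.0
ET0 = 0.0023 * 15.4 * (23.0 + 17.8) * sqrt(31 - 15)
ET0 = 0.0023 * 15.4 * 40.8 * 4.000000

5.7805 mm/day


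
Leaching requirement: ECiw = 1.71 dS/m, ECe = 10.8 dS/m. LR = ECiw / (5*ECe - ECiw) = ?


LR = ECiw / (5*ECe - ECiw)
LR = 1.71 / (5*10.8 - 1.71)
LR = 1.71 / 52.2900

0.0327


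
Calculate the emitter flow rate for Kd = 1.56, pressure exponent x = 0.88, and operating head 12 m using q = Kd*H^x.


q = Kd * H^x = 1.56 * 12^0.88 = 1.56 * 8.905934

13.8933 L/h


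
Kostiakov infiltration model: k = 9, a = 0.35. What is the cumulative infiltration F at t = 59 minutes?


F = k * t^a = 9 * 59^0.35
F = 9 * 4.166757

37.5008 mm


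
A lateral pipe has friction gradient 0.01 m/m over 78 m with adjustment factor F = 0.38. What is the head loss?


hf = J * L * F = 0.01 * 78 * 0.38 = 0.2964 m

0.2964 m


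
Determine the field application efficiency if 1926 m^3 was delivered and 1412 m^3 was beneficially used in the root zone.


Ea = V_root / V_field * 100 = 1412 / 1926 * 100 = 73.3126%

73.3126 %


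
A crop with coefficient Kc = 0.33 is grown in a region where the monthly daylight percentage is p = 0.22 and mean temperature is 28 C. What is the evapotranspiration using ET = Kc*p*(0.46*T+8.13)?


ET = Kc * p * (0.46*T + 8.13)
ET = 0.33 * 0.22 * (0.46*28 + 8.13)
ET = 0.33 * 0.22 * 21.0100

1.5253 mm/day


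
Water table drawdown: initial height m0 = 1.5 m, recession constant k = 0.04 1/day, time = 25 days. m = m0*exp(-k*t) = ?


m = m0 * exp(-k*t)
m = 1.5 * exp(-0.04 * 25)
m = 1.5 * exp(-1.0000)

0.5518 m


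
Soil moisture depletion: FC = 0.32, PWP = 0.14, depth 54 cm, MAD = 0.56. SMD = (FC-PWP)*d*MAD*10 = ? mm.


SMD = (FC - PWP) * d * MAD * 10
SMD = (0.32 - 0.14) * 54 * 0.56 * 10
SMD = 0.1800 * 54 * 0.56 * 10

54.4320 mm


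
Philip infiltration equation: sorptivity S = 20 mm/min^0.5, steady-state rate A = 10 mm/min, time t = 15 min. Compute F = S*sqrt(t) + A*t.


F = S*sqrt(t) + A*t
F = 20*sqrt(15) + 10*15
F = 20*3.872983 + 150

227.4597 mm


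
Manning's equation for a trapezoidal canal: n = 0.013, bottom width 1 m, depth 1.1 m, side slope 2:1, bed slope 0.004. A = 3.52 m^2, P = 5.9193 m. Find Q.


R = A/P = 3.52/5.9193 = 0.594665
Q = (1/0.013) * 3.52 * 0.594665^(2/3) * 0.004^0.5

12.1100 m^3/s


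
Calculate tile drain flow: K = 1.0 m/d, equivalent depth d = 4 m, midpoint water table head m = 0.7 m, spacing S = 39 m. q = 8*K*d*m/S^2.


q = 8*K*d*m/S^2
q = 8*1.0*4*0.7/39^2
q = 22.4000 / 1521

0.0147 m/d


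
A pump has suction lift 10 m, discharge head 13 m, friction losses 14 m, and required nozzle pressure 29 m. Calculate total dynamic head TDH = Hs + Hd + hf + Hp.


TDH = Hs + Hd + hf + Hp = 10 + 13 + 14 + 29 = 66

66 m


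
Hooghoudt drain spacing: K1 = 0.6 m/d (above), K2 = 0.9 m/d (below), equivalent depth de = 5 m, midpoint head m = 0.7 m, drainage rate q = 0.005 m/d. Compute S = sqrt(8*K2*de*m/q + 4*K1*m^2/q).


S^2 = 8*K2*de*m/q + 4*K1*m^2/q
S^2 = 8*0.9*5*0.7/0.005 + 4*0.6*0.7^2/0.005
S = sqrt(5275.2000)

72.6306 m


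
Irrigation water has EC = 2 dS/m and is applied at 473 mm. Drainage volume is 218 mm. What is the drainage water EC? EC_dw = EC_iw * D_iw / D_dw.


EC_dw = EC_iw * D_iw / D_dw
EC_dw = 2 * 473 / 218
EC_dw = 946 / 218

4.3394 dS/m


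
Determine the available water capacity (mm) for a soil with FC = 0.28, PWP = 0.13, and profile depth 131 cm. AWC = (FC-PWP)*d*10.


AWC = (FC - PWP) * d * 10
AWC = (0.28 - 0.13) * 131 * 10
AWC = 0.1500 * 131 * 10

196.5000 mm


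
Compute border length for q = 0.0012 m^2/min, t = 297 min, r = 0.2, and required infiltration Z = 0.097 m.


L = q*t/((1+r)*Z)
L = 0.0012*297/((1+0.2)*0.097)
L = 0.3564/0.1164

3.0619 m


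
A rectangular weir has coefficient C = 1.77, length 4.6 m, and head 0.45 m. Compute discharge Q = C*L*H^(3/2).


Q = C * L * H^(3/2) = 1.77 * 4.6 * 0.45^1.5 = 1.77 * 4.6 * 0.301869

2.4578 m^3/s


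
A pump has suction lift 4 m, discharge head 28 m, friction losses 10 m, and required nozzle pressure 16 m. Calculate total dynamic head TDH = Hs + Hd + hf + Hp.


TDH = Hs + Hd + hf + Hp = 4 + 28 + 10 + 16 = 58

58 m


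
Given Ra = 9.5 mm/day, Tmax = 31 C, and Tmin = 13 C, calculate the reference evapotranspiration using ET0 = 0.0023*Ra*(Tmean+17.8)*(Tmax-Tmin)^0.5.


Tmean = (Tmax + Tmin)/2 = (31 + 13)/2 = 22.0
ET0 = 0.0023 * 9.5 * (22.0 + 17.8) * sqrt(31 - 13)
ET0 = 0.0023 * 9.5 * 39.8 * 4.242641

3.6895 mm/day


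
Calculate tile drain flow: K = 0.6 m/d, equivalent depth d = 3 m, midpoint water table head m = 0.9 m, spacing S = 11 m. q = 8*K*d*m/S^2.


q = 8*K*d*m/S^2
q = 8*0.6*3*0.9/11^2
q = 12.9600 / 121

0.1071 m/d


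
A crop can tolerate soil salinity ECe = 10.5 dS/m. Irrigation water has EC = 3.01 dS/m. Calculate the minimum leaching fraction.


LR = ECiw / (5*ECe - ECiw)
LR = 3.01 / (5*10.5 - 3.01)
LR = 3.01 / 49.4900

0.0608


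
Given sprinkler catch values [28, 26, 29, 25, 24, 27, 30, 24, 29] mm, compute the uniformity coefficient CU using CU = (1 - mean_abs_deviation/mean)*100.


mean = 26.888889 mm
MAD = 1.901235 mm
CU = (1 - 1.901235/26.888889)*100

92.9293 %


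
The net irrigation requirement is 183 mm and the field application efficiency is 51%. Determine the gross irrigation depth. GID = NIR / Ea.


Ea = 51% = 0.51
GID = NIR / Ea = 183 / 0.51 = 358.8235 mm

358.8235 mm


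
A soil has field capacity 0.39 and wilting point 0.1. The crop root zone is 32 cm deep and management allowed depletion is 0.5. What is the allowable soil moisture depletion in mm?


SMD = (FC - PWP) * d * MAD * 10
SMD = (0.39 - 0.1) * 32 * 0.5 * 10
SMD = 0.2900 * 32 * 0.5 * 10

46.4000 mm


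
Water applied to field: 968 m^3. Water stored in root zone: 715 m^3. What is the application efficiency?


Ea = V_root / V_field * 100 = 715 / 968 * 100 = 73.8636%

73.8636 %


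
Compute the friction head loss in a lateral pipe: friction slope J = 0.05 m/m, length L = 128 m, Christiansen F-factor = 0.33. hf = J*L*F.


hf = J * L * F = 0.05 * 128 * 0.33 = 2.1120 m

2.1120 m


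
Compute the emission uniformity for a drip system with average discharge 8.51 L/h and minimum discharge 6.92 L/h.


EU = (q_min/q_avg)*100 = (6.92/8.51)*100 = 81.3161%

81.3161 %


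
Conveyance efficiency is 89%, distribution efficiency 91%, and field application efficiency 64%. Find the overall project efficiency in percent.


Ec = 0.89, Eb = 0.91, Ea = 0.64
E = 0.89 * 0.91 * 0.64 * 100 = 51.8336%

51.8336 %


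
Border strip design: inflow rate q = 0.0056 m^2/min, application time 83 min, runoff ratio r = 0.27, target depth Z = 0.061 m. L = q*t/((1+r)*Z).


L = q*t/((1+r)*Z)
L = 0.0056*83/((1+0.27)*0.061)
L = 0.4648/0.07747

5.9997 m


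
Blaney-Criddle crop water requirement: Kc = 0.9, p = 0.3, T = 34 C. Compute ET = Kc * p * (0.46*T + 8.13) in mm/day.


ET = Kc * p * (0.46*T + 8.13)
ET = 0.9 * 0.3 * (0.46*34 + 8.13)
ET = 0.9 * 0.3 * 23.7700

6.4179 mm/day


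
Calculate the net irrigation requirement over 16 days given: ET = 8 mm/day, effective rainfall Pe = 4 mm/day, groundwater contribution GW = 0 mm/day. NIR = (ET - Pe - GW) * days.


Daily deficit = ET - Pe - GW = 8 - 4 - 0 = 4 mm/day
NIR = 4 * 16 = 64 mm

64.0000 mm


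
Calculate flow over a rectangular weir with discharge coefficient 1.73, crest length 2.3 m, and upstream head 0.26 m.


Q = C * L * H^(3/2) = 1.73 * 2.3 * 0.26^1.5 = 1.73 * 2.3 * 0.132575

0.5275 m^3/s


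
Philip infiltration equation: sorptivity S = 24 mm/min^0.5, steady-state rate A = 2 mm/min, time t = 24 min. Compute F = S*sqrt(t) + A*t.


F = S*sqrt(t) + A*t
F = 24*sqrt(24) + 2*24
F = 24*4.898979 + 48

165.5755 mm


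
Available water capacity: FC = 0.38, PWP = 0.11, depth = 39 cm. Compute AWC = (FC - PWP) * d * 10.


AWC = (FC - PWP) * d * 10
AWC = (0.38 - 0.11) * 39 * 10
AWC = 0.2700 * 39 * 10

105.3000 mm


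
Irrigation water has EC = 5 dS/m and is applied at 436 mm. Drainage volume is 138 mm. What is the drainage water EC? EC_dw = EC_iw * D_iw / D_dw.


EC_dw = EC_iw * D_iw / D_dw
EC_dw = 5 * 436 / 138
EC_dw = 2180 / 138

15.7971 dS/m


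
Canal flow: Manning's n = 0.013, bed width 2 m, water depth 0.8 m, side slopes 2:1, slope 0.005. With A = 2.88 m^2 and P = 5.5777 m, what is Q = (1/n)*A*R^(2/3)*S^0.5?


R = A/P = 2.88/5.5777 = 0.516342
Q = (1/0.013) * 2.88 * 0.516342^(2/3) * 0.005^0.5

10.0823 m^3/s


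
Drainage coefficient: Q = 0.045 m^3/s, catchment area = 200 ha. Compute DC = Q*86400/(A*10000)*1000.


DC = Q * 86400 / (A * 10000) * 1000
DC = 0.045 * 86400 / (200 * 10000) * 1000
DC = 3888000.0000 / 2000000

1.9440 mm/day


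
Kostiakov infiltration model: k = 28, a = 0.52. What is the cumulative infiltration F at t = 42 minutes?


F = k * t^a = 28 * 42^0.52
F = 28 * 6.983765

195.5454 mm


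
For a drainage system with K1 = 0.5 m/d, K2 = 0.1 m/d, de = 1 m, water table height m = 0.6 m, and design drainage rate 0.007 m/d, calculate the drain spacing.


S^2 = 8*K2*de*m/q + 4*K1*m^2/q
S^2 = 8*0.1*1*0.6/0.007 + 4*0.5*0.6^2/0.007
S = sqrt(171.4286)

13.0931 m


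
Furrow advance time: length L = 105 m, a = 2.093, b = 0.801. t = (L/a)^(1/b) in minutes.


t = (L/a)^(1/b)
t = (105/2.093)^(1/0.801)
t = 50.167224^(1/0.801)

132.7002 min


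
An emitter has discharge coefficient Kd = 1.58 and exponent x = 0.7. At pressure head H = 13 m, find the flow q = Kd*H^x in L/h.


q = Kd * H^x = 1.58 * 13^0.7 = 1.58 * 6.022272

9.5152 L/h


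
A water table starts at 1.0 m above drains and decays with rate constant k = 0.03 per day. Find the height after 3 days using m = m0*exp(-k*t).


m = m0 * exp(-k*t)
m = 1.0 * exp(-0.03 * 3)
m = 1.0 * exp(-0.0900)

0.9139 m


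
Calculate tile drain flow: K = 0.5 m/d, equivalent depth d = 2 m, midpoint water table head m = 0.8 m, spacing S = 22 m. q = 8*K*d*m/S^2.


q = 8*K*d*m/S^2
q = 8*0.5*2*0.8/22^2
q = 6.4000 / 484

0.0132 m/d


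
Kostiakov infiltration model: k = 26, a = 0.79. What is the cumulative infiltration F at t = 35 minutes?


F = k * t^a = 26 * 35^0.79
F = 26 * 16.588754

431.3076 mm


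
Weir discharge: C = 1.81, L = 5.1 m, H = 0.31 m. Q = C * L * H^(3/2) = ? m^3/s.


Q = C * L * H^(3/2) = 1.81 * 5.1 * 0.31^1.5 = 1.81 * 5.1 * 0.172601

1.5933 m^3/s


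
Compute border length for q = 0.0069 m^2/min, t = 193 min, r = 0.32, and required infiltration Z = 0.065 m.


L = q*t/((1+r)*Z)
L = 0.0069*193/((1+0.32)*0.065)
L = 1.3317/0.0858

15.5210 m
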